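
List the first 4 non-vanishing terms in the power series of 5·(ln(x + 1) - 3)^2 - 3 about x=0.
-15·x^3 + 20·x^2 - 30·x + 42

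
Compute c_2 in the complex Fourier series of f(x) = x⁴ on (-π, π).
Compute the real Fourier coefficients first: a_2 = -3 + 2·π^2, b_2 = 0.
Then c_2 = (a_2 − i·b_2)/2 = -3/2 + π^2.

Final answer: -3/2 + π^2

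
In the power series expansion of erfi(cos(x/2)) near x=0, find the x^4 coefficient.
Expand to order 4: erfi(cos(x/2)) = 7·e·x^4/(192·√(π)) - e·x^2/(4·√(π)) + erfi(1) + O(x^5).
The coefficient of x^4 is 7·e/(192·√(π)).

Final answer: 7·e/(192·√(π))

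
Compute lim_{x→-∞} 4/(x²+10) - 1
Evaluate the dominant behaviour as x → -∞; each term tends to a finite value or vanishes.
Limit = -1.

Final answer: -1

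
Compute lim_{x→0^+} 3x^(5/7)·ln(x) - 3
The product is a 0·∞ indeterminate form at x → 0⁺.
Rewrite the product as 3·ln(x) / x^(-5/7) and apply L'Hôpital, or use the standard hierarchy x^(-5/7) ≫ |ln x| as x → 0⁺.
The indeterminate product → 0, so the limit = -3.

Final answer: -3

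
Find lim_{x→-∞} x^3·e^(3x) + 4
The product is a 0·∞ indeterminate form at x → -∞.
Rewrite the product as x^3 / e^(-3x) (an ∞/∞ form) and apply L'Hôpital, or use the standard hierarchy e^(3|x|) ≫ |x^3| as x → -∞.
The indeterminate product → 0, so the limit = 4.

Final answer: 4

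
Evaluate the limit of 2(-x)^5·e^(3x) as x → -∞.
This is a 0·∞ indeterminate form at x → -∞.
Rewrite the product as 2(-x)^5 / e^(-3x) (an ∞/∞ form) and apply L'Hôpital, or use the standard hierarchy e^(3|x|) ≫ |(-x)^5| as x → -∞.
The indeterminate product → 0, so the limit = 0.

Final answer: 0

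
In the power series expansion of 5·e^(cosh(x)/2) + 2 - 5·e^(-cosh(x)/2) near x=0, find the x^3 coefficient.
Expand to order 3: 5·e^(cosh(x)/2) + 2 - 5·e^(-cosh(x)/2) = x^2·(5·e^(-1/2)/4 + 5·e^(1/2)/4) - 5·e^(-1/2) + 2 + 5·e^(1/2) + O(x^4).
The coefficient of x^3 is 0.

Final answer: 0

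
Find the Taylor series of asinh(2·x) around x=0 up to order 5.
12·x^5/5 - 4·x^3/3 + 2·x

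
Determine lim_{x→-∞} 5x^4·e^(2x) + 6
The product is a 0·∞ indeterminate form at x → -∞.
Rewrite the product as 5x^4 / e^(-2x) (an ∞/∞ form) and apply L'Hôpital, or use the standard hierarchy e^(2|x|) ≫ |x^4| as x → -∞.
The indeterminate product → 0, so the limit = 6.

Final answer: 6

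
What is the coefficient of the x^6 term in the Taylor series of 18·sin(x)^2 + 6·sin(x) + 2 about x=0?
Expand to order 6: 18·sin(x)^2 + 6·sin(x) + 2 = 4·x^6/5 + x^5/20 - 6·x^4 - x^3 + 18·x^2 + 6·x + 2 + O(x^7).
The coefficient of x^6 is 4/5.

Final answer: 4/5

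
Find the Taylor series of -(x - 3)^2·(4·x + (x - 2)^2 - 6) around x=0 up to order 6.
-x^4 + 6·x^3 - 7·x^2 - 12·x + 18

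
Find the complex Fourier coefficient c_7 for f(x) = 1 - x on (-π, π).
Compute the real Fourier coefficients first: a_7 = 0, b_7 = -2/7.
Then c_7 = (a_7 − i·b_7)/2 = i/7.

Final answer: i/7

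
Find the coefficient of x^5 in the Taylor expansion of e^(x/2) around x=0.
Expand to order 5: e^(x/2) = x^5/3840 + x^4/384 + x^3/48 + x^2/8 + x/2 + 1 + O(x^6).
The coefficient of x^5 is 1/3840.

Final answer: 1/3840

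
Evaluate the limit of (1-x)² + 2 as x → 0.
Direct substitution at x = 0 gives 3.

Final answer: 3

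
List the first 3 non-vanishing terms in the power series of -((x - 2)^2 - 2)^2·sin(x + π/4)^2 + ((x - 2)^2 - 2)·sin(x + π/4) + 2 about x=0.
x^2·(6 - 2·√(2)) + x·(4 - √(2)) + √(2)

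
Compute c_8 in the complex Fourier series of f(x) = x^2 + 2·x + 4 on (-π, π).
Compute the real Fourier coefficients first: a_8 = 1/16, b_8 = -1/2.
Then c_8 = (a_8 − i·b_8)/2 = 1/32 + i/4.

Final answer: 1/32 + i/4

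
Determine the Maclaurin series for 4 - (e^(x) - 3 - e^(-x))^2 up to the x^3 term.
2·x^3 - 4·x^2 + 12·x - 5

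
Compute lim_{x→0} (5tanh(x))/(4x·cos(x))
Both numerator and denominator → 0 as x → 0; this is a 0/0 indeterminate form.
Expand each to leading order near x = 0: numerator ~ 5·x, denominator ~ 4·x.
The limit of the ratio is 5/4.

Final answer: 5/4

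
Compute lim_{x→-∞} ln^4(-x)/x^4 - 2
The quotient is an ∞/∞ indeterminate form as x → -∞.
Compare growth rates of the dominant terms (exponentials ≫ polynomials ≫ logarithms), or apply L'Hôpital's rule; the quotient → 0.
Adding the constant: 0 - 2 = -2. Limit = -2.

Final answer: -2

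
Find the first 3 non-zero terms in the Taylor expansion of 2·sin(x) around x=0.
x^5/60 - x^3/3 + 2·x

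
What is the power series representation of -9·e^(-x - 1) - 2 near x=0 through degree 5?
3·x^5·e^(-1)/40 - 3·x^4·e^(-1)/8 + 3·x^3·e^(-1)/2 - 9·x^2·e^(-1)/2 + 9·x·e^(-1) - 9·e^(-1) - 2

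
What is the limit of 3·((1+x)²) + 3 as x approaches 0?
Direct substitution at x = 0 gives 6.

Final answer: 6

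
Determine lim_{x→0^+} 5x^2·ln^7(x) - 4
The product is a 0·∞ indeterminate form at x → 0⁺.
Rewrite the product as 5·ln^7(x) / x^(-2) and apply L'Hôpital, or use the standard hierarchy x^(-2) ≫ |ln x|^7 as x → 0⁺.
The indeterminate product → 0, so the limit = -4.

Final answer: -4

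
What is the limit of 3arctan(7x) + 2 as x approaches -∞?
Evaluate the dominant behaviour as x → -∞; each term tends to a finite value or vanishes.
Limit = 2 - 3·π/2.

Final answer: 2 - 3·π/2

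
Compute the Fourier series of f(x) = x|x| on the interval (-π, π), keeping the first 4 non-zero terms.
(-8 + 2·π^2)·sin(x)/π - π·sin(2·x) + (-8 + 18·π^2)·sin(3·x)/(27·π) - π·sin(4·x)/2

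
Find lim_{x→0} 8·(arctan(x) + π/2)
Direct substitution at x = 0 gives 4·π.

Final answer: 4·π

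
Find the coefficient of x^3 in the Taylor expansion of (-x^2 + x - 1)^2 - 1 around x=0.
Expand to order 3: (-x^2 + x - 1)^2 - 1 = -2·x^3 + 3·x^2 - 2·x + O(x^4).
The coefficient of x^3 is -2.

Final answer: -2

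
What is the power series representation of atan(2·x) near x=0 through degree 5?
32·x^5/5 - 8·x^3/3 + 2·x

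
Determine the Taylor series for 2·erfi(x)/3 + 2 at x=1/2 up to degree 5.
2·erfi(1/2)/3 + 2 + 4·e^(1/4)·(x - 1/2)/(3·√(π)) + 2·e^(1/4)·(x - 1/2)^2/(3·√(π)) + 2·e^(1/4)·(x - 1/2)^3/(3·√(π)) + 7·e^(1/4)·(x - 1/2)^4/(18·√(π)) + 5·e^(1/4)·(x - 1/2)^5/(18·√(π))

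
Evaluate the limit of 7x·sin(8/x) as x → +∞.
As x → +∞: let u = 8/x → 0⁺; then 7·x·sin(8/x) = 7·8·sin(u)/u → 7·8·1 = 56.
Limit = 56.

Final answer: 56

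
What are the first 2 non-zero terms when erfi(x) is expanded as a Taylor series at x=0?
2·x^3/(3·√(π)) + 2·x/√(π)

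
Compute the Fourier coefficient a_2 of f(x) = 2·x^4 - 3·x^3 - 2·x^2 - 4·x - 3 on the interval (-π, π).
a_2 = (1/π) ∫_{-π}^{π} f(x)·cos(2x) dx.
Evaluate the integral (use parity and integration by parts as needed): a_2 = -8 + 4·π^2.

Final answer: -8 + 4·π^2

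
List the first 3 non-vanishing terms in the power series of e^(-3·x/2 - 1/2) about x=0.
9·x^2·e^(-1/2)/8 - 3·x·e^(-1/2)/2 + e^(-1/2)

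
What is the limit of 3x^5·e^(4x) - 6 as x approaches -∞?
The product is a 0·∞ indeterminate form at x → -∞.
Rewrite the product as 3x^5 / e^(-4x) (an ∞/∞ form) and apply L'Hôpital, or use the standard hierarchy e^(4|x|) ≫ |x^5| as x → -∞.
The indeterminate product → 0, so the limit = -6.

Final answer: -6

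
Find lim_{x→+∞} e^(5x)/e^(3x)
This is an ∞/∞ indeterminate form as x → +∞.
Rewrite e^(5x)/e^(3x) = e^((5−3)x) = e^(2x); the exponent coefficient is 2 > 0 so e^(2x) → ∞.
Limit = ∞.

Final answer: ∞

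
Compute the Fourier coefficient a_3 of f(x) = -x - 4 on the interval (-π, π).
a_3 = (1/π) ∫_{-π}^{π} f(x)·cos(3x) dx.
Evaluate the integral (use parity and integration by parts as needed): a_3 = 0.

Final answer: 0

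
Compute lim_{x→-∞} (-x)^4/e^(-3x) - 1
The quotient is an ∞/∞ indeterminate form as x → -∞.
Compare growth rates of the dominant terms (exponentials ≫ polynomials ≫ logarithms), or apply L'Hôpital's rule; the quotient → 0.
Adding the constant: 0 - 1 = -1. Limit = -1.

Final answer: -1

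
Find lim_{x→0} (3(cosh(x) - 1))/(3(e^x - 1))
Both numerator and denominator → 0 as x → 0; this is a 0/0 indeterminate form.
Expand each to leading order near x = 0: numerator ~ 3·x^2/2, denominator ~ 3·x.
The limit of the ratio is 0.

Final answer: 0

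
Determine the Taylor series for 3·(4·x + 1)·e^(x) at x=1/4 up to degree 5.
6·e^(1/4) + 18·e^(1/4)·(x - 1/4) + 15·e^(1/4)·(x - 1/4)^2 + 7·e^(1/4)·(x - 1/4)^3 + 9·e^(1/4)·(x - 1/4)^4/4 + 11·e^(1/4)·(x - 1/4)^5/20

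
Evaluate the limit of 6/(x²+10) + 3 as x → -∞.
Evaluate the dominant behaviour as x → -∞; each term tends to a finite value or vanishes.
Limit = 3.

Final answer: 3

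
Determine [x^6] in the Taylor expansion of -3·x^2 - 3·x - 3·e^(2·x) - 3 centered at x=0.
-4/15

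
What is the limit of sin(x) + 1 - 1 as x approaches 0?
Direct substitution at x = 0 gives 0.

Final answer: 0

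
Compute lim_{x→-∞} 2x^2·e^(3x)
This is a 0·∞ indeterminate form at x → -∞.
Rewrite the product as 2x^2 / e^(-3x) (an ∞/∞ form) and apply L'Hôpital, or use the standard hierarchy e^(3|x|) ≫ |x^2| as x → -∞.
The indeterminate product → 0, so the limit = 0.

Final answer: 0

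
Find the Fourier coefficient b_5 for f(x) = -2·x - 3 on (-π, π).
b_5 = (1/π) ∫_{-π}^{π} f(x)·sin(5x) dx.
Evaluate the integral (use parity and integration by parts as needed): b_5 = -4/5.

Final answer: -4/5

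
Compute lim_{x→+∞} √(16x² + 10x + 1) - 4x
As x → +∞: multiply by the conjugate to get (10x+1)/(√(16x²+10x+1)+4x); the denominator ~ 8x, so the limit is 10/8 = 5/4.
Limit = 5/4.

Final answer: 5/4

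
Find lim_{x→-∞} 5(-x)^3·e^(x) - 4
The product is a 0·∞ indeterminate form at x → -∞.
Rewrite the product as 5(-x)^3 / e^(-x) (an ∞/∞ form) and apply L'Hôpital, or use the standard hierarchy e^(|x|) ≫ |(-x)^3| as x → -∞.
The indeterminate product → 0, so the limit = -4.

Final answer: -4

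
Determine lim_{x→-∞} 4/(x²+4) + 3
Evaluate the dominant behaviour as x → -∞; each term tends to a finite value or vanishes.
Limit = 3.

Final answer: 3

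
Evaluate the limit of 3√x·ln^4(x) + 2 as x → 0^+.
The product is a 0·∞ indeterminate form at x → 0⁺.
Rewrite the product as 3·ln^4(x) / x^(-1/2) and apply L'Hôpital, or use the standard hierarchy x^(-1/2) ≫ |ln x|^4 as x → 0⁺.
The indeterminate product → 0, so the limit = 2.

Final answer: 2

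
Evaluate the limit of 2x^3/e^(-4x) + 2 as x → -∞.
The quotient is an ∞/∞ indeterminate form as x → -∞.
Compare growth rates of the dominant terms (exponentials ≫ polynomials ≫ logarithms), or apply L'Hôpital's rule; the quotient → 0.
Adding the constant: 0 + 2 = 2. Limit = 2.

Final answer: 2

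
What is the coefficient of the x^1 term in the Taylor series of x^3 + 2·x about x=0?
Expand to order 1: x^3 + 2·x = 2·x + O(x^2).
The coefficient of x^1 is 2.

Final answer: 2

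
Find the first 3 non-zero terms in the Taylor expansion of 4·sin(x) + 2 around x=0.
-2·x^3/3 + 4·x + 2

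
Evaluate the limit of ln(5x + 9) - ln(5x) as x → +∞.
This is an ∞ − ∞ indeterminate form.
Combine the logarithms: ln(5x+9) − ln(5x) = ln((5x+9)/(5x)) = ln(1 + 9/(5x)) → ln(1) = 0.
Limit = 0.

Final answer: 0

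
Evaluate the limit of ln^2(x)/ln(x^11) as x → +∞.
This is an ∞/∞ indeterminate form as x → +∞.
Write ln(x^11) = 11·ln(x), reducing the quotient to ln(x)/11 → ∞.
Limit = ∞.

Final answer: ∞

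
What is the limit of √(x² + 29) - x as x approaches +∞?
This is an ∞ − ∞ indeterminate form.
Multiply and divide by the conjugate √(x²+29) + x; the x² terms cancel, leaving 29/(√(x²+29)+x) → 0.
Limit = 0.

Final answer: 0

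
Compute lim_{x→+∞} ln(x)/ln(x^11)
This is an ∞/∞ indeterminate form as x → +∞.
Write ln(x^11) = 11·ln(x), reducing the quotient to 1/11.
Limit = 1/11.

Final answer: 1/11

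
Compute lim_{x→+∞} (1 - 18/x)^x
As x → +∞: this is the defining limit (1 - 18/x)^x → e^(-18).
Limit = e^(-18).

Final answer: e^(-18)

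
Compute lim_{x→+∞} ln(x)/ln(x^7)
This is an ∞/∞ indeterminate form as x → +∞.
Write ln(x^7) = 7·ln(x), reducing the quotient to 1/7.
Limit = 1/7.

Final answer: 1/7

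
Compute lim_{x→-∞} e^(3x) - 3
Evaluate the dominant behaviour as x → -∞; each term tends to a finite value or vanishes.
Limit = -3.

Final answer: -3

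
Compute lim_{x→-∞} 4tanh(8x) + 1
Evaluate the dominant behaviour as x → -∞; each term tends to a finite value or vanishes.
Limit = -3.

Final answer: -3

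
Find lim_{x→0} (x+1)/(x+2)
Direct substitution at x = 0 gives 1/2.

Final answer: 1/2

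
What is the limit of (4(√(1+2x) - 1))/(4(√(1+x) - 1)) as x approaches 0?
Both numerator and denominator → 0 as x → 0; this is a 0/0 indeterminate form.
Expand each to leading order near x = 0: numerator ~ 4·x, denominator ~ 2·x.
The limit of the ratio is 2.

Final answer: 2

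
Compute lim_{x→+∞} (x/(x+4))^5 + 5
As x → +∞: x/(x+4) = 1/(1 + 4/x) → 1, and the 5th power of a limit-1 base also → 1; with the additive constant, 1 + 5 = 6.
Limit = 6.

Final answer: 6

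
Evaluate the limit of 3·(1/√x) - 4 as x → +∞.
Evaluate the dominant behaviour as x → +∞; each term tends to a finite value or vanishes.
Limit = -4.

Final answer: -4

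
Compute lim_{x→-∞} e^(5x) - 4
Evaluate the dominant behaviour as x → -∞; each term tends to a finite value or vanishes.
Limit = -4.

Final answer: -4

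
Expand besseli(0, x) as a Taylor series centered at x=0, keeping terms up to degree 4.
x^4/64 + x^2/4 + 1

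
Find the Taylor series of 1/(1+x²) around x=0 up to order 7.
-x^6 + x^4 - x^2 + 1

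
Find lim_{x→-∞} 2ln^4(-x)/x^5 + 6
The quotient is an ∞/∞ indeterminate form as x → -∞.
Compare growth rates of the dominant terms (exponentials ≫ polynomials ≫ logarithms), or apply L'Hôpital's rule; the quotient → 0.
Adding the constant: 0 + 6 = 6. Limit = 6.

Final answer: 6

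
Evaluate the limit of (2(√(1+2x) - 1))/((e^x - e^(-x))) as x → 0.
Both numerator and denominator → 0 as x → 0; this is a 0/0 indeterminate form.
Expand each to leading order near x = 0: numerator ~ 2·x, denominator ~ 2·x.
The limit of the ratio is 1.

Final answer: 1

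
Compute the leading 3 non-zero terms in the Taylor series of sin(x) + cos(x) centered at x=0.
-x^2/2 + x + 1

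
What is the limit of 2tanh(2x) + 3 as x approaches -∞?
Evaluate the dominant behaviour as x → -∞; each term tends to a finite value or vanishes.
Limit = 1.

Final answer: 1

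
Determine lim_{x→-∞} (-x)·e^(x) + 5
The product is a 0·∞ indeterminate form at x → -∞.
Rewrite the product as (-x) / e^(-x) (an ∞/∞ form) and apply L'Hôpital, or use the standard hierarchy e^(|x|) ≫ |(-x)| as x → -∞.
The indeterminate product → 0, so the limit = 5.

Final answer: 5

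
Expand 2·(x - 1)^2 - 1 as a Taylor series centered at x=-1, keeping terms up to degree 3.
7 - 8·(x + 1) + 2·(x + 1)^2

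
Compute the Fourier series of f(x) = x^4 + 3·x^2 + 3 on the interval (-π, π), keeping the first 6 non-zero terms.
(36 - 8·π^2)·cos(x) + 2·π^2·cos(2·x) + (-8·π^2/9 - 20/27)·cos(3·x) + (9/16 + π^2/2)·cos(4·x) + (-8·π^2/25 - 252/625)·cos(5·x) + 3 + π^2 + π^4/5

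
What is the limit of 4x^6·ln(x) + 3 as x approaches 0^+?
The product is a 0·∞ indeterminate form at x → 0⁺.
Rewrite the product as 4·ln(x) / x^(-6) and apply L'Hôpital, or use the standard hierarchy x^(-6) ≫ |ln x| as x → 0⁺.
The indeterminate product → 0, so the limit = 3.

Final answer: 3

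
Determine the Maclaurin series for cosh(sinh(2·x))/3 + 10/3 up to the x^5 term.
10·x^4/9 + 2·x^2/3 + 11/3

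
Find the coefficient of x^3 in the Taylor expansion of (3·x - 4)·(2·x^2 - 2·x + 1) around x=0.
Expand to order 3: (3·x - 4)·(2·x^2 - 2·x + 1) = 6·x^3 - 14·x^2 + 11·x - 4 + O(x^4).
The coefficient of x^3 is 6.

Final answer: 6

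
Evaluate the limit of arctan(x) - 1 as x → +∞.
Evaluate the dominant behaviour as x → +∞; each term tends to a finite value or vanishes.
Limit = -1 + π/2.

Final answer: -1 + π/2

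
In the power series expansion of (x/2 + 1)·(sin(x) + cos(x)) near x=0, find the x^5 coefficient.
Expand to order 5: (x/2 + 1)·(sin(x) + cos(x)) = 7·x^5/240 - x^4/24 - 5·x^3/12 + 3·x/2 + 1 + O(x^6).
The coefficient of x^5 is 7/240.

Final answer: 7/240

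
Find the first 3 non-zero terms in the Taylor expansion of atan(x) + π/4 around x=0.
-x^3/3 + x + π/4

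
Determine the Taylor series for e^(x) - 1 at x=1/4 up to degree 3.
-1 + e^(1/4) + e^(1/4)·(x - 1/4) + e^(1/4)·(x - 1/4)^2/2 + e^(1/4)·(x - 1/4)^3/6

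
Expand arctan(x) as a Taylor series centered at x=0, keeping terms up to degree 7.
-x^7/7 + x^5/5 - x^3/3 + x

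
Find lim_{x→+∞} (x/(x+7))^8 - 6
As x → +∞: x/(x+7) = 1/(1 + 7/x) → 1, and the 8th power of a limit-1 base also → 1; with the additive constant, 1 - 6 = -5.
Limit = -5.

Final answer: -5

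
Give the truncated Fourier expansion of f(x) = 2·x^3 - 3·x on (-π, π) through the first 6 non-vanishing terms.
(-30 + 4·π^2)·sin(x) + (6 - 2·π^2)·sin(2·x) + (-26/9 + 4·π^2/3)·sin(3·x) + (15/8 - π^2)·sin(4·x) + (-174/125 + 4·π^2/5)·sin(5·x) + (10/9 - 2·π^2/3)·sin(6·x)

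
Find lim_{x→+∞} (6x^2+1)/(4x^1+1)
This is an ∞/∞ indeterminate form as x → +∞.
Divide numerator and denominator by x^2 and let the lower-order terms vanish; the numerator's degree 2 exceeds the denominator's degree 1, so the quotient diverges.
Limit = ∞.

Final answer: ∞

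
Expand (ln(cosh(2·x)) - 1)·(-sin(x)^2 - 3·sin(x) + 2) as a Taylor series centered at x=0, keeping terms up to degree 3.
-13·x^3/2 + 5·x^2 + 3·x - 2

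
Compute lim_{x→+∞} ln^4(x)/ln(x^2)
This is an ∞/∞ indeterminate form as x → +∞.
Write ln(x^2) = 2·ln(x), reducing the quotient to ln^3(x)/2 → ∞.
Limit = ∞.

Final answer: ∞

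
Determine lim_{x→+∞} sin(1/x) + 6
Evaluate the dominant behaviour as x → +∞; each term tends to a finite value or vanishes.
Limit = 6.

Final answer: 6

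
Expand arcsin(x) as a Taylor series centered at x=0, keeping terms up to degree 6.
3·x^5/40 + x^3/6 + x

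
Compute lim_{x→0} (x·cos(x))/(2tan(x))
Both numerator and denominator → 0 as x → 0; this is a 0/0 indeterminate form.
Expand each to leading order near x = 0: numerator ~ x, denominator ~ 2·x.
The limit of the ratio is 1/2.

Final answer: 1/2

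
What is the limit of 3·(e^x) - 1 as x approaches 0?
Direct substitution at x = 0 gives 2.

Final answer: 2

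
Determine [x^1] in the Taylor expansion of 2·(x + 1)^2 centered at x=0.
Expand to order 1: 2·(x + 1)^2 = 4·x + 2 + O(x^2).
The coefficient of x^1 is 4.

Final answer: 4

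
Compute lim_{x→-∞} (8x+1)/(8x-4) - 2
Evaluate the dominant behaviour as x → -∞; each term tends to a finite value or vanishes.
Limit = -1.

Final answer: -1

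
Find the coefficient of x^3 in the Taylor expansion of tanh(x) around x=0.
Expand to order 3: tanh(x) = -x^3/3 + x + O(x^4).
The coefficient of x^3 is -1/3.

Final answer: -1/3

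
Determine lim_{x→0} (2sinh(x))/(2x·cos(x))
Both numerator and denominator → 0 as x → 0; this is a 0/0 indeterminate form.
Expand each to leading order near x = 0: numerator ~ 2·x, denominator ~ 2·x.
The limit of the ratio is 1.

Final answer: 1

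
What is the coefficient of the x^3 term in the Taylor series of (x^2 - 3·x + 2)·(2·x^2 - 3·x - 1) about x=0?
Expand to order 3: (x^2 - 3·x + 2)·(2·x^2 - 3·x - 1) = -9·x^3 + 12·x^2 - 3·x - 2 + O(x^4).
The coefficient of x^3 is -9.

Final answer: -9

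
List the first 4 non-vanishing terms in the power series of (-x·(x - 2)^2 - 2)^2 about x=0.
24·x^4 - 28·x^3 + 16·x + 4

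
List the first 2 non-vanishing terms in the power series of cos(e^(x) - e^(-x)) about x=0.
1 - 2·x^2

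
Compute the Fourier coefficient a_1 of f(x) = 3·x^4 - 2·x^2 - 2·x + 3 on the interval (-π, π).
a_1 = (1/π) ∫_{-π}^{π} f(x)·cos(1x) dx.
Evaluate the integral (use parity and integration by parts as needed): a_1 = 152 - 24·π^2.

Final answer: 152 - 24·π^2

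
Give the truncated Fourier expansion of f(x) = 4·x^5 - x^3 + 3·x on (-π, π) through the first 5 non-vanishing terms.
(-162·π^2 + 8·π^4 + 978)·sin(x) + (-4·π^4 - 69/2 + 21·π^2)·sin(2·x) + (-178·π^2/27 + 518/81 + 8·π^4/3)·sin(3·x) + (-2·π^4 - 21/8 + 3·π^2)·sin(4·x) + (-42·π^2/25 + 1002/625 + 8·π^4/5)·sin(5·x)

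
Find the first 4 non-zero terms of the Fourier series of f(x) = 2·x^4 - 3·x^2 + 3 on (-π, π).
(108 - 16·π^2)·cos(x) + (-9 + 4·π^2)·cos(2·x) + (68/27 - 16·π^2/9)·cos(3·x) - π^2 + 3 + 2·π^4/5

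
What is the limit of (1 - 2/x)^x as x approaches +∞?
As x → +∞: this is the defining limit (1 - 2/x)^x → e^(-2).
Limit = e^(-2).

Final answer: e^(-2)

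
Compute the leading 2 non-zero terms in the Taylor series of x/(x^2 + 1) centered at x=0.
-x^3 + x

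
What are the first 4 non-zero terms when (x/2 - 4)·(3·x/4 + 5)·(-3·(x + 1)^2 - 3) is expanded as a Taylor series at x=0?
-3·x^3/4 + 243·x^2/4 + 123·x + 120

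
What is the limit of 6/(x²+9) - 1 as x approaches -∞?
Evaluate the dominant behaviour as x → -∞; each term tends to a finite value or vanishes.
Limit = -1.

Final answer: -1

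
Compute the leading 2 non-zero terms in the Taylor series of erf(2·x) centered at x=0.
-16·x^3/(3·√(π)) + 4·x/√(π)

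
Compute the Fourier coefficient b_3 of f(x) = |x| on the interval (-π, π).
b_3 = (1/π) ∫_{-π}^{π} f(x)·sin(3x) dx.
Evaluate the integral (use parity and integration by parts as needed): b_3 = 0.

Final answer: 0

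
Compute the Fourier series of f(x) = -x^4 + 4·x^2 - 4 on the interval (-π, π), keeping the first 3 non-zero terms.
(-64 + 8·π^2)·cos(x) + (7 - 2·π^2)·cos(2·x) - π^4/5 - 4 + 4·π^2/3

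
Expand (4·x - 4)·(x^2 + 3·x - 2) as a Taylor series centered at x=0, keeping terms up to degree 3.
4·x^3 + 8·x^2 - 20·x + 8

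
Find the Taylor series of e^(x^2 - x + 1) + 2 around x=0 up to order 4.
25·e·x^4/24 - 7·e·x^3/6 + 3·e·x^2/2 - e·x + 2 + e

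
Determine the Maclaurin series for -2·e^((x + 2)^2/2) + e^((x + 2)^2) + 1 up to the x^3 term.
x^3·(-14·e^(2)/3 + 44·e^(4)/3) + x^2·(-5·e^(2) + 9·e^(4)) + x·(-4·e^(2) + 4·e^(4)) - 2·e^(2) + 1 + e^(4)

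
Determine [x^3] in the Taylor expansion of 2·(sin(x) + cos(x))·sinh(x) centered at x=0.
Expand to order 3: 2·(sin(x) + cos(x))·sinh(x) = -2·x^3/3 + 2·x^2 + 2·x + O(x^4).
The coefficient of x^3 is -2/3.

Final answer: -2/3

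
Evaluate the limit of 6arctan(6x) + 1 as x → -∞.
Evaluate the dominant behaviour as x → -∞; each term tends to a finite value or vanishes.
Limit = 1 - 3·π.

Final answer: 1 - 3·π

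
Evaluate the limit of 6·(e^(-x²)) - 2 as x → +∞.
Evaluate the dominant behaviour as x → +∞; each term tends to a finite value or vanishes.
Limit = -2.

Final answer: -2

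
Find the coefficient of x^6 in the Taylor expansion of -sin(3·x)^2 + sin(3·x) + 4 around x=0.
Expand to order 6: -sin(3·x)^2 + sin(3·x) + 4 = -162·x^6/5 + 81·x^5/40 + 27·x^4 - 9·x^3/2 - 9·x^2 + 3·x + 4 + O(x^7).
The coefficient of x^6 is -162/5.

Final answer: -162/5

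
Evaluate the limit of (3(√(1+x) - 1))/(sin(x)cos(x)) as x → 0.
Both numerator and denominator → 0 as x → 0; this is a 0/0 indeterminate form.
Expand each to leading order near x = 0: numerator ~ 3·x/2, denominator ~ x.
The limit of the ratio is 3/2.

Final answer: 3/2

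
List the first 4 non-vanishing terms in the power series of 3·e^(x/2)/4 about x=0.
x^3/64 + 3·x^2/32 + 3·x/8 + 3/4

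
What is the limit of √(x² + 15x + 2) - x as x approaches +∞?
As x → +∞: multiply by the conjugate to get (15x+2)/(√(x²+15x+2)+x); the denominator ~ 2x, so the limit is 15/2.
Limit = 15/2.

Final answer: 15/2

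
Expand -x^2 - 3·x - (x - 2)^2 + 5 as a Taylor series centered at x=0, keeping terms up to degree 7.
-2·x^2 + x + 1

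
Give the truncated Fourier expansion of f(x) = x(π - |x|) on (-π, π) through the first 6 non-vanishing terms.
8·sin(x)/π + 8·sin(3·x)/(27·π) + 8·sin(5·x)/(125·π) + 8·sin(7·x)/(343·π) + 8·sin(9·x)/(729·π) + 8·sin(11·x)/(1331·π)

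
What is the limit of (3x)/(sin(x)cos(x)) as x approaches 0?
Both numerator and denominator → 0 as x → 0; this is a 0/0 indeterminate form.
Expand each to leading order near x = 0: numerator ~ 3·x, denominator ~ x.
The limit of the ratio is 3.

Final answer: 3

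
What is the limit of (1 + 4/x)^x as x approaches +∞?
As x → +∞: this is the defining limit (1 + 4/x)^x → e^4.
Limit = e^(4).

Final answer: e^(4)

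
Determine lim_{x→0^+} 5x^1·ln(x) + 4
The product is a 0·∞ indeterminate form at x → 0⁺.
Rewrite the product as 5·ln(x) / x^(-1) and apply L'Hôpital, or use the standard hierarchy x^(-1) ≫ |ln x| as x → 0⁺.
The indeterminate product → 0, so the limit = 4.

Final answer: 4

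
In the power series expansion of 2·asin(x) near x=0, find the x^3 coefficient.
Expand to order 3: 2·asin(x) = x^3/3 + 2·x + O(x^4).
The coefficient of x^3 is 1/3.

Final answer: 1/3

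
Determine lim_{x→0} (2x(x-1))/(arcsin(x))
Both numerator and denominator → 0 as x → 0; this is a 0/0 indeterminate form.
Expand each to leading order near x = 0: numerator ~ -2·x, denominator ~ x.
The limit of the ratio is -2.

Final answer: -2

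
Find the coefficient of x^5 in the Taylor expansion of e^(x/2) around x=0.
Expand to order 5: e^(x/2) = x^5/3840 + x^4/384 + x^3/48 + x^2/8 + x/2 + 1 + O(x^6).
The coefficient of x^5 is 1/3840.

Final answer: 1/3840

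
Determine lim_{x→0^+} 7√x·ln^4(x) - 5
The product is a 0·∞ indeterminate form at x → 0⁺.
Rewrite the product as 7·ln^4(x) / x^(-1/2) and apply L'Hôpital, or use the standard hierarchy x^(-1/2) ≫ |ln x|^4 as x → 0⁺.
The indeterminate product → 0, so the limit = -5.

Final answer: -5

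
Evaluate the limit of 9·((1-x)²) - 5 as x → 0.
Direct substitution at x = 0 gives 4.

Final answer: 4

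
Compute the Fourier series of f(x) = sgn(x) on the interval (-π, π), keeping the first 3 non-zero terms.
4·sin(x)/π + 4·sin(3·x)/(3·π) + 4·sin(5·x)/(5·π)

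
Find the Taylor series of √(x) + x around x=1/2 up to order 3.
1/2 + √(2)/2 + (√(2)/2 + 1)·(x - 1/2) - √(2)·(x - 1/2)^2/4 + √(2)·(x - 1/2)^3/4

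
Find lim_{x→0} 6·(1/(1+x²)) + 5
Direct substitution at x = 0 gives 11.

Final answer: 11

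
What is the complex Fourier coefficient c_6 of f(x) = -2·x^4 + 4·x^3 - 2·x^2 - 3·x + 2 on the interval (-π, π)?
Compute the real Fourier coefficients first: a_6 = -4·π^2/9 - 4/27, b_6 = 11/9 - 4·π^2/3.
Then c_6 = (a_6 − i·b_6)/2 = -2·π^2/9 - 2/27 - 11·i/18 + 2·i·π^2/3.

Final answer: -2·π^2/9 - 2/27 - 11·i/18 + 2·i·π^2/3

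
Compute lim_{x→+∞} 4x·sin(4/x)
As x → +∞: let u = 4/x → 0⁺; then 4·x·sin(4/x) = 4·4·sin(u)/u → 4·4·1 = 16.
Limit = 16.

Final answer: 16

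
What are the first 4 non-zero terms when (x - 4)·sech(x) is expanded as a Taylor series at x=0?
-x^3/2 + 2·x^2 + x - 4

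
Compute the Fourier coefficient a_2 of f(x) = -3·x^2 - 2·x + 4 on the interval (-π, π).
a_2 = (1/π) ∫_{-π}^{π} f(x)·cos(2x) dx.
Evaluate the integral (use parity and integration by parts as needed): a_2 = -3.

Final answer: -3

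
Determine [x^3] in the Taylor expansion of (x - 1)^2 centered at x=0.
Expand to order 3: (x - 1)^2 = x^2 - 2·x + 1 + O(x^4).
The coefficient of x^3 is 0.

Final answer: 0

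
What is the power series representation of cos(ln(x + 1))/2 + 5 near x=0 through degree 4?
-5·x^4/24 + x^3/4 - x^2/4 + 11/2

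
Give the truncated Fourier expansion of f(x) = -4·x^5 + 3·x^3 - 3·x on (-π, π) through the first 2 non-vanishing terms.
(-1002 - 8·π^4 + 166·π^2)·sin(x) + (-23·π^2 + 75/2 + 4·π^4)·sin(2·x)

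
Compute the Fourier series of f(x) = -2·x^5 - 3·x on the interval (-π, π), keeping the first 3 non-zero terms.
(-486 - 4·π^4 + 80·π^2)·sin(x) + (-10·π^2 + 18 + 2·π^4)·sin(2·x) + (-4·π^4/3 - 322/81 + 80·π^2/27)·sin(3·x)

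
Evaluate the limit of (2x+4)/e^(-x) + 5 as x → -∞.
The quotient is an ∞/∞ indeterminate form as x → -∞.
Compare growth rates of the dominant terms (exponentials ≫ polynomials ≫ logarithms), or apply L'Hôpital's rule; the quotient → 0.
Adding the constant: 0 + 5 = 5. Limit = 5.

Final answer: 5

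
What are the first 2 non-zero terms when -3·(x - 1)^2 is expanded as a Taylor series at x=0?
6·x - 3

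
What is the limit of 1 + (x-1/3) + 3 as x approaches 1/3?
Direct substitution at x = 1/3 gives 4.

Final answer: 4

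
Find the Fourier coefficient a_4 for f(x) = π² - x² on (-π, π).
a_4 = (1/π) ∫_{-π}^{π} f(x)·cos(4x) dx.
Evaluate the integral (use parity and integration by parts as needed): a_4 = -1/4.

Final answer: -1/4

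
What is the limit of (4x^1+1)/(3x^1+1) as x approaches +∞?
This is an ∞/∞ indeterminate form as x → +∞.
Divide numerator and denominator by x and let the lower-order terms vanish; the leading terms give 4/3.
Limit = 4/3.

Final answer: 4/3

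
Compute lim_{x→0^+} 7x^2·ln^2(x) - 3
The product is a 0·∞ indeterminate form at x → 0⁺.
Rewrite the product as 7·ln^2(x) / x^(-2) and apply L'Hôpital, or use the standard hierarchy x^(-2) ≫ |ln x|^2 as x → 0⁺.
The indeterminate product → 0, so the limit = -3.

Final answer: -3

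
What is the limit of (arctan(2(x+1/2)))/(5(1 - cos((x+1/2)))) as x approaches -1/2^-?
Both numerator and denominator → 0 as x → -1/2^-; this is a 0/0 indeterminate form.
Expand each to leading order near x = -1/2: numerator ~ 2·(x + 1/2), denominator ~ 5·(x + 1/2)^2/2.
The limit of the ratio is -∞.

Final answer: -∞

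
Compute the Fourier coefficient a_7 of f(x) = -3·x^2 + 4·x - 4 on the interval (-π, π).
a_7 = (1/π) ∫_{-π}^{π} f(x)·cos(7x) dx.
Evaluate the integral (use parity and integration by parts as needed): a_7 = 12/49.

Final answer: 12/49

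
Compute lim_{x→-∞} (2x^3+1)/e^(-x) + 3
The quotient is an ∞/∞ indeterminate form as x → -∞.
Compare growth rates of the dominant terms (exponentials ≫ polynomials ≫ logarithms), or apply L'Hôpital's rule; the quotient → 0.
Adding the constant: 0 + 3 = 3. Limit = 3.

Final answer: 3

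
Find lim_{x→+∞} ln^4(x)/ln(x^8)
This is an ∞/∞ indeterminate form as x → +∞.
Write ln(x^8) = 8·ln(x), reducing the quotient to ln^3(x)/8 → ∞.
Limit = ∞.

Final answer: ∞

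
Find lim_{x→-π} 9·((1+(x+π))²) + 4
Direct substitution at x = -π gives 13.

Final answer: 13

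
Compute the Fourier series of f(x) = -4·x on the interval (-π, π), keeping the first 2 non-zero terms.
-8·sin(x) + 4·sin(2·x)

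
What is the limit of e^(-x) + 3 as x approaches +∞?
Evaluate the dominant behaviour as x → +∞; each term tends to a finite value or vanishes.
Limit = 3.

Final answer: 3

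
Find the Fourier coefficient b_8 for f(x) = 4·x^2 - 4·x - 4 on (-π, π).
b_8 = (1/π) ∫_{-π}^{π} f(x)·sin(8x) dx.
Evaluate the integral (use parity and integration by parts as needed): b_8 = 1.

Final answer: 1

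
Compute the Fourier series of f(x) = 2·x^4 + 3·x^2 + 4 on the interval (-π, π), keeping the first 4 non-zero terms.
(84 - 16·π^2)·cos(x) + (-3 + 4·π^2)·cos(2·x) + (-16·π^2/9 - 4/27)·cos(3·x) + 4 + π^2 + 2·π^4/5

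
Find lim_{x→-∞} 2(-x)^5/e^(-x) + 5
The quotient is an ∞/∞ indeterminate form as x → -∞.
Compare growth rates of the dominant terms (exponentials ≫ polynomials ≫ logarithms), or apply L'Hôpital's rule; the quotient → 0.
Adding the constant: 0 + 5 = 5. Limit = 5.

Final answer: 5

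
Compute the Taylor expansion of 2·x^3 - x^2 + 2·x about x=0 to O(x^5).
2·x^3 - x^2 + 2·x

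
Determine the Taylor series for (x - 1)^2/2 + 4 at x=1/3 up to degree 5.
38/9 - 2·(x - 1/3)/3 + (x - 1/3)^2/2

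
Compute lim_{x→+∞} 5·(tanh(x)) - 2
Evaluate the dominant behaviour as x → +∞; each term tends to a finite value or vanishes.
Limit = 3.

Final answer: 3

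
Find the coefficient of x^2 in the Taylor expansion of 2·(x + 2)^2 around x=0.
Expand to order 2: 2·(x + 2)^2 = 2·x^2 + 8·x + 8 + O(x^3).
The coefficient of x^2 is 2.

Final answer: 2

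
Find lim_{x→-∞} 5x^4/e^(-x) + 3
The quotient is an ∞/∞ indeterminate form as x → -∞.
Compare growth rates of the dominant terms (exponentials ≫ polynomials ≫ logarithms), or apply L'Hôpital's rule; the quotient → 0.
Adding the constant: 0 + 3 = 3. Limit = 3.

Final answer: 3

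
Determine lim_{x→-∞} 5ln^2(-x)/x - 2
The quotient is an ∞/∞ indeterminate form as x → -∞.
Compare growth rates of the dominant terms (exponentials ≫ polynomials ≫ logarithms), or apply L'Hôpital's rule; the quotient → 0.
Adding the constant: 0 - 2 = -2. Limit = -2.

Final answer: -2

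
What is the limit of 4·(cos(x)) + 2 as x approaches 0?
Direct substitution at x = 0 gives 6.

Final answer: 6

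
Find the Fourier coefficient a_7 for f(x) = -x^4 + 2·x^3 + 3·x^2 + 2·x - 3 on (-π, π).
a_7 = (1/π) ∫_{-π}^{π} f(x)·cos(7x) dx.
Evaluate the integral (use parity and integration by parts as needed): a_7 = -636/2401 + 8·π^2/49.

Final answer: -636/2401 + 8·π^2/49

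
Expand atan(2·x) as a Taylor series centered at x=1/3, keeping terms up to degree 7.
atan(2/3) + 18·(x - 1/3)/13 - 216·(x - 1/3)^2/169 + 648·(x - 1/3)^3/2197 + 38880·(x - 1/3)^4/28561 - 4642272·(x - 1/3)^5/1856465 + 6438528·(x - 1/3)^6/4826809 + 1245435264·(x - 1/3)^7/439239619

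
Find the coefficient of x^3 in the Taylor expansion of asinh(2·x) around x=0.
Expand to order 3: asinh(2·x) = -4·x^3/3 + 2·x + O(x^4).
The coefficient of x^3 is -4/3.

Final answer: -4/3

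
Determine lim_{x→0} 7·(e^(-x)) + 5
Direct substitution at x = 0 gives 12.

Final answer: 12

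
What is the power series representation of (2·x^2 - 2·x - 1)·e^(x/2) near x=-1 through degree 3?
3·e^(-1/2) - 9·e^(-1/2)·(x + 1)/2 - 5·e^(-1/2)·(x + 1)^2/8 + 5·e^(-1/2)·(x + 1)^3/16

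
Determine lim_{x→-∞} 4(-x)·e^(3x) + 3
The product is a 0·∞ indeterminate form at x → -∞.
Rewrite the product as 4(-x) / e^(-3x) (an ∞/∞ form) and apply L'Hôpital, or use the standard hierarchy e^(3|x|) ≫ |(-x)| as x → -∞.
The indeterminate product → 0, so the limit = 3.

Final answer: 3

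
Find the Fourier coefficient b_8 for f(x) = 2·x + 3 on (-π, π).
b_8 = (1/π) ∫_{-π}^{π} f(x)·sin(8x) dx.
Evaluate the integral (use parity and integration by parts as needed): b_8 = -1/2.

Final answer: -1/2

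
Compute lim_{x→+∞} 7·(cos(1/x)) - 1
Evaluate the dominant behaviour as x → +∞; each term tends to a finite value or vanishes.
Limit = 6.

Final answer: 6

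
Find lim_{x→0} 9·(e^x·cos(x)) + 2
Direct substitution at x = 0 gives 11.

Final answer: 11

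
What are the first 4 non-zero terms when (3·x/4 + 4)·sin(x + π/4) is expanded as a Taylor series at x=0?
-25·√(2)·x^3/48 - 5·√(2)·x^2/8 + 19·√(2)·x/8 + 2·√(2)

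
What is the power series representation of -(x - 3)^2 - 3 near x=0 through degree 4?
-x^2 + 6·x - 12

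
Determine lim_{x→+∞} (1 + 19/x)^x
As x → +∞: this is the defining limit (1 + 19/x)^x → e^19.
Limit = e^(19).

Final answer: e^(19)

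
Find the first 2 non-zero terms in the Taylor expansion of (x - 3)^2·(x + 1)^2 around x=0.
12·x + 9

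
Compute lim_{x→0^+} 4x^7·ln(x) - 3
The product is a 0·∞ indeterminate form at x → 0⁺.
Rewrite the product as 4·ln(x) / x^(-7) and apply L'Hôpital, or use the standard hierarchy x^(-7) ≫ |ln x| as x → 0⁺.
The indeterminate product → 0, so the limit = -3.

Final answer: -3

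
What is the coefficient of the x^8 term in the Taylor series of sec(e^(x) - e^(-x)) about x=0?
134/9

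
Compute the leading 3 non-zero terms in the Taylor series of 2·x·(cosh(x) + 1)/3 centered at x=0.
x^5/36 + x^3/3 + 4·x/3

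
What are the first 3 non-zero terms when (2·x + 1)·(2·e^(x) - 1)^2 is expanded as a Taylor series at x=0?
14·x^2 + 6·x + 1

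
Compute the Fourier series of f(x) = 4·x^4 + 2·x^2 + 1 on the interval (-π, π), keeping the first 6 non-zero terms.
(184 - 32·π^2)·cos(x) + (-10 + 8·π^2)·cos(2·x) + (40/27 - 32·π^2/9)·cos(3·x) + (-1/4 + 2·π^2)·cos(4·x) + (-32·π^2/25 - 8/625)·cos(5·x) + 1 + 2·π^2/3 + 4·π^4/5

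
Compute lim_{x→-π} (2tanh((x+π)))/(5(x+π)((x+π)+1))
Both numerator and denominator → 0 as x → -π; this is a 0/0 indeterminate form.
Expand each to leading order near x = -π: numerator ~ 2·(x + π), denominator ~ 5·(x + π).
The limit of the ratio is 2/5.

Final answer: 2/5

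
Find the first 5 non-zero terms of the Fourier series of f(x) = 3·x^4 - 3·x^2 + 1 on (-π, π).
(156 - 24·π^2)·cos(x) + (-12 + 6·π^2)·cos(2·x) + (28/9 - 8·π^2/3)·cos(3·x) + (-21/16 + 3·π^2/2)·cos(4·x) - π^2 + 1 + 3·π^4/5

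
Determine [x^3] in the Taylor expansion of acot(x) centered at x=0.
Expand to order 3: acot(x) = x^3/3 - x + π/2 + O(x^4).
The coefficient of x^3 is 1/3.

Final answer: 1/3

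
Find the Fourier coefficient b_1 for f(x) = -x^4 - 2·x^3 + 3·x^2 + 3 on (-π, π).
b_1 = (1/π) ∫_{-π}^{π} f(x)·sin(1x) dx.
Evaluate the integral (use parity and integration by parts as needed): b_1 = 24 - 4·π^2.

Final answer: 24 - 4·π^2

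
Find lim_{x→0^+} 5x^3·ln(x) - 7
The product is a 0·∞ indeterminate form at x → 0⁺.
Rewrite the product as 5·ln(x) / x^(-3) and apply L'Hôpital, or use the standard hierarchy x^(-3) ≫ |ln x| as x → 0⁺.
The indeterminate product → 0, so the limit = -7.

Final answer: -7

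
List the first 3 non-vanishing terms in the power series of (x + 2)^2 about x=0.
x^2 + 4·x + 4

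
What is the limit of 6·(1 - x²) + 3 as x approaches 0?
Direct substitution at x = 0 gives 9.

Final answer: 9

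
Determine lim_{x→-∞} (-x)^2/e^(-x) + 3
The quotient is an ∞/∞ indeterminate form as x → -∞.
Compare growth rates of the dominant terms (exponentials ≫ polynomials ≫ logarithms), or apply L'Hôpital's rule; the quotient → 0.
Adding the constant: 0 + 3 = 3. Limit = 3.

Final answer: 3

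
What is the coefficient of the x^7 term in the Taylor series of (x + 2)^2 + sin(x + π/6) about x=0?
Expand to order 7: (x + 2)^2 + sin(x + π/6) = -√(3)·x^7/10080 - x^6/1440 + √(3)·x^5/240 + x^4/48 - √(3)·x^3/12 + 3·x^2/4 + x·(√(3)/2 + 4) + 9/2 + O(x^8).
The coefficient of x^7 is -√(3)/10080.

Final answer: -√(3)/10080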